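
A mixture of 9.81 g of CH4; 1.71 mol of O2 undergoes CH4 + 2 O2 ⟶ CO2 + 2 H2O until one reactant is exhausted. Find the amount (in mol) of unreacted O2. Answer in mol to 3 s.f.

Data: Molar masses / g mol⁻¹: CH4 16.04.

n(CH4) = 9.810 / 16.04 = 0.6116 mol
n(O2) = 1.710 mol
n/ν for CH4 = 0.6116/1 = 0.6116
n/ν for O2 = 1.710/2 = 0.8550
Smallest n/ν is CH4 → limiting reagent.
O2 consumed = (2/1) × 0.6116 = 1.223 mol
O2 remaining = 1.710 − 1.223 = 0.4870 mol

0.487 mol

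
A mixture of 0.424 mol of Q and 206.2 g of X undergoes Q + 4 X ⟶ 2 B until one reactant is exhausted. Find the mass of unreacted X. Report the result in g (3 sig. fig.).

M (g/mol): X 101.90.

n(Q) = 0.4240 mol
n(X) = 206.2 / 101.90 = 2.024 mol
n/ν for Q = 0.4240/1 = 0.4240
n/ν for X = 2.024/4 = 0.5060
Smallest n/ν is Q → limiting reagent.
X consumed = (4/1) × 0.4240 = 1.696 mol
X remaining = 2.024 − 1.696 = 0.3280 mol
mass = 0.3280 × 101.90 = 33.42 g

33.4 g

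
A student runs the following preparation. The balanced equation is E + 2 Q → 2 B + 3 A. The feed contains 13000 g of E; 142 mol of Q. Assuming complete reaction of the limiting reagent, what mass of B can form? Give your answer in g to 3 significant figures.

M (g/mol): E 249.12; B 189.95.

n(E) = 13000 / 249.12 = 52.18 mol
n(Q) = 142.0 mol
n/ν → E: 52.18, Q: 71.00; E is limiting.
n(B) = (2/1) × 52.18 = 104.4 mol
mass = 104.4 × 189.95 = 19830 g

19800 g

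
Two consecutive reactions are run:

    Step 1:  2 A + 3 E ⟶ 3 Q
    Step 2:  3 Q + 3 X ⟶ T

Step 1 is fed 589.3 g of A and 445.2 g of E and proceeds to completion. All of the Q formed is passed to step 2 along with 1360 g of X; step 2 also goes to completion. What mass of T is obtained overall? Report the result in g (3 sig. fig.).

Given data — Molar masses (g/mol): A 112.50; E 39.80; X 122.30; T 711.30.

Step 1:
n(A) = 589.3 / 112.50 = 5.238 mol
n(E) = 445.2 / 39.80 = 11.19 mol
n/ν → A: 2.619, E: 3.730; A is limiting.
n(Q) produced = (3/2) × 5.238 = 7.857 mol
Step 2:
n(Q) available = 7.857 mol
n(X) = 1360 / 122.30 = 11.12 mol
n/ν → Q: 2.619, X: 3.707; Q is limiting.
n(T) = (1/3) × 7.857 = 2.619 mol
mass = 2.619 × 711.30 = 1863 g

1860 g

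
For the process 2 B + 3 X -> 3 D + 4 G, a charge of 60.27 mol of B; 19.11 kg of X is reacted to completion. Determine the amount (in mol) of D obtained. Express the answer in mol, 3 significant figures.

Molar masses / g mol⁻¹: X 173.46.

n(B) = 60.27 mol
n(X) = 19.11×1000 / 173.46 = 110.2 mol
n/ν → B: 30.14, X: 36.73; B is limiting.
n(D) = (3/2) × 60.27 = 90.41 mol

90.4 mol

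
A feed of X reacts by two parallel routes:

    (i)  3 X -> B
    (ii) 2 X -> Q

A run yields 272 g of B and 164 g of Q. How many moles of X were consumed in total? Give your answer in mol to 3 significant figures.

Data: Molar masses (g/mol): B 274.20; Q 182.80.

4.77 mol

n(B) = 272 / 274.20 = 0.9920 mol
n(Q) = 164 / 182.80 = 0.8972 mol
n(X) via (i) = (3/1)×0.9920 = 2.976 mol
n(X) via (ii) = (2/1)×0.8972 = 1.794 mol
total n(X) = 2.976 + 1.794 = 4.770 mol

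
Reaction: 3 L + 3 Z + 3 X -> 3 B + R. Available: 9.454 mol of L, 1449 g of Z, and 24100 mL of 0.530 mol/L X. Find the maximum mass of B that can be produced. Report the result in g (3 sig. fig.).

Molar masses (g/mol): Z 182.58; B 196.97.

n(L) = 9.454 mol
n(Z) = 1449 / 182.58 = 7.936 mol
n(X) = 0.530 × 24100/1000 = 12.77 mol
n/ν → L: 3.151, Z: 2.645, X: 4.257; Z is limiting.
n(B) = (3/3) × 7.936 = 7.936 mol
mass = 7.936 × 196.97 = 1563 g

1560 g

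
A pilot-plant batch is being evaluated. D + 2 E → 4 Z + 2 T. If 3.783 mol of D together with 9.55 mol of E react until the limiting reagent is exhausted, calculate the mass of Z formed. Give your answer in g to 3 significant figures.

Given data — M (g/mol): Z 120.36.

n(D) = 3.783 mol
n(E) = 9.550 mol
n/ν → D: 3.783, E: 4.775; D is limiting.
n(Z) = (4/1) × 3.783 = 15.13 mol
mass = 15.13 × 120.36 = 1821 g

1820 g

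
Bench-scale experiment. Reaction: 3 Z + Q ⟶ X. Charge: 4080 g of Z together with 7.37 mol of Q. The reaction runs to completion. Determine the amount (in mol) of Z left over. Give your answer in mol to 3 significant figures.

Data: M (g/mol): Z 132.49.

8.68 mol

n(Z) = 4080 / 132.49 = 30.79 mol
n(Q) = 7.370 mol
n/ν → Z: 10.26, Q: 7.370; Q is limiting.
Z consumed = (3/1) × 7.370 = 22.11 mol
Z remaining = 30.79 − 22.11 = 8.680 mol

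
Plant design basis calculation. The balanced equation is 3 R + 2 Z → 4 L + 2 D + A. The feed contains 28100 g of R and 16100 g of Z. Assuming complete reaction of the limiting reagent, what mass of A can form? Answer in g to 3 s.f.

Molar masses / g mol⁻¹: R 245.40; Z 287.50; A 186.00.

n(R) = 28100 / 245.40 = 114.5 mol
n(Z) = 16100 / 287.50 = 56.00 mol
n/ν for R = 114.5/3 = 38.17
n/ν for Z = 56.00/2 = 28.00
Smallest n/ν is Z → limiting reagent.
n(A) = (1/2) × 56.00 = 28.00 mol
mass = 28.00 × 186.00 = 5208 g

5210 g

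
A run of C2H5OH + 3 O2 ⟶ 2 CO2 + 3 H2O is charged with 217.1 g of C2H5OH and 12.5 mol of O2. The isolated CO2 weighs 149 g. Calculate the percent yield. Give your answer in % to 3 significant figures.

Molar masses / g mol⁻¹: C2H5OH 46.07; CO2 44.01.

n(C2H5OH) = 217.1 / 46.07 = 4.712 mol
n(O2) = 12.50 mol
n/ν for C2H5OH = 4.712/1 = 4.712
n/ν for O2 = 12.50/3 = 4.167
Smallest n/ν is O2 → limiting reagent.
theoretical n(CO2) = (2/3) × 12.50 = 8.333 mol → 366.7 g
% yield = 149 / 366.7 × 100 = 40.63 %

40.6 %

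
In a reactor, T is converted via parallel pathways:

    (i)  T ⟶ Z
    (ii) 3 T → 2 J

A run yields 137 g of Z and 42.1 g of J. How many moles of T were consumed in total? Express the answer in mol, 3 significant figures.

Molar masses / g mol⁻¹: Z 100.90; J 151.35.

n(Z) = 137 / 100.90 = 1.358 mol
n(J) = 42.1 / 151.35 = 0.2782 mol
n(T) via (i) = (1/1)×1.358 = 1.358 mol
n(T) via (ii) = (3/2)×0.2782 = 0.4173 mol
total n(T) = 1.358 + 0.4173 = 1.775 mol

1.78 mol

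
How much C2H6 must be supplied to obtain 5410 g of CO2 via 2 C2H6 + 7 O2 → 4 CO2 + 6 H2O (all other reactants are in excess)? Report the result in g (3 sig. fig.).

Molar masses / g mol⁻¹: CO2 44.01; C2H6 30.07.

n(CO2) = 5410 / 44.01 = 122.9 mol
n(C2H6) = (2/4) × 122.9 = 61.45 mol
mass = 61.45 × 30.07 = 1848 g

1850 g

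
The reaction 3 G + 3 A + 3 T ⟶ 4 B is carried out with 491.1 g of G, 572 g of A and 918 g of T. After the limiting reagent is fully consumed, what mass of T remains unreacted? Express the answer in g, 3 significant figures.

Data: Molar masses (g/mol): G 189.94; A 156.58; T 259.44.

n(G) = 491.1 / 189.94 = 2.586 mol
n(A) = 572.0 / 156.58 = 3.653 mol
n(T) = 918.0 / 259.44 = 3.538 mol
n/ν for G = 2.586/3 = 0.8620
n/ν for A = 3.653/3 = 1.218
n/ν for T = 3.538/3 = 1.179
Smallest n/ν is G → limiting reagent.
T consumed = (3/3) × 2.586 = 2.586 mol
T remaining = 3.538 − 2.586 = 0.9520 mol
mass = 0.9520 × 259.44 = 247.0 g

247 g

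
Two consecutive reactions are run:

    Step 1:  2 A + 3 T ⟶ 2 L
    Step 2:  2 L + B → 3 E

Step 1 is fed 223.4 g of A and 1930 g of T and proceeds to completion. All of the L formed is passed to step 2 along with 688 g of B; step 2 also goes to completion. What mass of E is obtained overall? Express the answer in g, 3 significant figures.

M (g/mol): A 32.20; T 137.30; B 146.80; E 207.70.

2160 g

Step 1:
n(A) = 223.4 / 32.20 = 6.938 mol
n(T) = 1930 / 137.30 = 14.06 mol
n/ν → A: 3.469, T: 4.687; A is limiting.
n(L) produced = (2/2) × 6.938 = 6.938 mol
Step 2:
n(L) available = 6.938 mol
n(B) = 688.0 / 146.80 = 4.687 mol
n/ν → L: 3.469, B: 4.687; L is limiting.
n(E) = (3/2) × 6.938 = 10.41 mol
mass = 10.41 × 207.70 = 2162 g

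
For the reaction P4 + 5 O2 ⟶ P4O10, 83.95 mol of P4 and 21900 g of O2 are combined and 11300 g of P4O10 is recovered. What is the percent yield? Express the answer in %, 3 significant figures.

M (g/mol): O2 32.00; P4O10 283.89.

n(P4) = 83.95 mol
n(O2) = 21900 / 32.00 = 684.4 mol
n/ν for P4 = 83.95/1 = 83.95
n/ν for O2 = 684.4/5 = 136.9
Smallest n/ν is P4 → limiting reagent.
theoretical n(P4O10) = (1/1) × 83.95 = 83.95 mol → 23830 g
% yield = 11300 / 23830 × 100 = 47.42 %

47.4 %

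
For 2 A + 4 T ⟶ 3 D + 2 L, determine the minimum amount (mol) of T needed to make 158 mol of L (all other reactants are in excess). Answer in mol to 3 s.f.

n(L) = 158.0 mol
n(T) = (4/2) × 158.0 = 316.0 mol

316 mol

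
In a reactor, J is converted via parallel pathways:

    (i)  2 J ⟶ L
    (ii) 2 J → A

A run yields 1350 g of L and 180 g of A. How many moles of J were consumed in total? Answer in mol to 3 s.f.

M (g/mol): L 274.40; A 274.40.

11.2 mol

n(L) = 1350 / 274.40 = 4.920 mol
n(A) = 180 / 274.40 = 0.6560 mol
n(J) via (i) = (2/1)×4.920 = 9.840 mol
n(J) via (ii) = (2/1)×0.6560 = 1.312 mol
total n(J) = 9.840 + 1.312 = 11.15 mol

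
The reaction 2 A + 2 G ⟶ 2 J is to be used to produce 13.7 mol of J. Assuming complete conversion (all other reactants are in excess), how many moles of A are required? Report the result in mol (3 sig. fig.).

13.7 mol

n(J) = 13.70 mol
n(A) = (2/2) × 13.70 = 13.70 mol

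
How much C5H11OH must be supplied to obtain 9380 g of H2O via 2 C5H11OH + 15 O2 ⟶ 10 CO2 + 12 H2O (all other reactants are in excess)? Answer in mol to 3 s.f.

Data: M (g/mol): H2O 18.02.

86.8 mol

n(H2O) = 9380 / 18.02 = 520.5 mol
n(C5H11OH) = (2/12) × 520.5 = 86.75 mol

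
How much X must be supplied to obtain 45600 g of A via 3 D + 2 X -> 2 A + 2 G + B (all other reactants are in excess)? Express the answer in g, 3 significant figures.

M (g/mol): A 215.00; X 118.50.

25100 g

n(A) = 45600 / 215.00 = 212.1 mol
n(X) = (2/2) × 212.1 = 212.1 mol
mass = 212.1 × 118.50 = 25130 g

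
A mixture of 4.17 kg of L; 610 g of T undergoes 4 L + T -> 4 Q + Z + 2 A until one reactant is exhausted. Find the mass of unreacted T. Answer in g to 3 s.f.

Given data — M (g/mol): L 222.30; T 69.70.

283 g

n(L) = 4.170×1000 / 222.30 = 18.76 mol
n(T) = 610.0 / 69.70 = 8.752 mol
n/ν for L = 18.76/4 = 4.690
n/ν for T = 8.752/1 = 8.752
Smallest n/ν is L → limiting reagent.
T consumed = (1/4) × 18.76 = 4.690 mol
T remaining = 8.752 − 4.690 = 4.062 mol
mass = 4.062 × 69.70 = 283.1 g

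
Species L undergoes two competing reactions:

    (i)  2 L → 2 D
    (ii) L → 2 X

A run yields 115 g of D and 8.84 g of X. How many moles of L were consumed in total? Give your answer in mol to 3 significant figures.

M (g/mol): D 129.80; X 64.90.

0.954 mol

n(D) = 115 / 129.80 = 0.8860 mol
n(X) = 8.84 / 64.90 = 0.1362 mol
n(L) via (i) = (2/2)×0.8860 = 0.8860 mol
n(L) via (ii) = (1/2)×0.1362 = 0.06810 mol
total n(L) = 0.8860 + 0.06810 = 0.9541 mol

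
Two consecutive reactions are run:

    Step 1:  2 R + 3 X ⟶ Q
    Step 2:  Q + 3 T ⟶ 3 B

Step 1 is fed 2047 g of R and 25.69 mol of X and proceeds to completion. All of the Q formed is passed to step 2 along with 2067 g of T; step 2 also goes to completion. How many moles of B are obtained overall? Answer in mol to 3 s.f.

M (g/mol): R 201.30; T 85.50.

15.3 mol

Step 1:
n(R) = 2047 / 201.30 = 10.17 mol
n(X) = 25.69 mol
n/ν → R: 5.085, X: 8.563; R is limiting.
n(Q) produced = (1/2) × 10.17 = 5.085 mol
Step 2:
n(Q) available = 5.085 mol
n(T) = 2067 / 85.50 = 24.18 mol
n/ν → Q: 5.085, T: 8.060; Q is limiting.
n(B) = (3/1) × 5.085 = 15.26 mol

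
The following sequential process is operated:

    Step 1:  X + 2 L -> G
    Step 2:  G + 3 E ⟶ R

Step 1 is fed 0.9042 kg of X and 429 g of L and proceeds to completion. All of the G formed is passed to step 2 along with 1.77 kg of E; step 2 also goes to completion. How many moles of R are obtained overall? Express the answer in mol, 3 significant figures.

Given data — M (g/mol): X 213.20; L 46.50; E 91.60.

Step 1:
n(X) = 0.9042×1000 / 213.20 = 4.241 mol
n(L) = 429.0 / 46.50 = 9.226 mol
n/ν → X: 4.241, L: 4.613; X is limiting.
n(G) produced = (1/1) × 4.241 = 4.241 mol
Step 2:
n(G) available = 4.241 mol
n(E) = 1.770×1000 / 91.60 = 19.32 mol
n/ν → G: 4.241, E: 6.440; G is limiting.
n(R) = (1/1) × 4.241 = 4.241 mol

4.24 mol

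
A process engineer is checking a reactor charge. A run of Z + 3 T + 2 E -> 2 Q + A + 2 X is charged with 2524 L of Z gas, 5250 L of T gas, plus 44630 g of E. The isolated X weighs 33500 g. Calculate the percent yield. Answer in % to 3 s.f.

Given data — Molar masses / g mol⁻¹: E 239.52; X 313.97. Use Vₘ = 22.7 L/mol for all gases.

69.2 %

n(Z) = 2524 / 22.7 = 111.2 mol
n(T) = 5250 / 22.7 = 231.3 mol
n(E) = 44630 / 239.52 = 186.3 mol
n/ν for Z = 111.2/1 = 111.2
n/ν for T = 231.3/3 = 77.10
n/ν for E = 186.3/2 = 93.15
Smallest n/ν is T → limiting reagent.
theoretical n(X) = (2/3) × 231.3 = 154.2 mol → 48410 g
% yield = 33500 / 48410 × 100 = 69.20 %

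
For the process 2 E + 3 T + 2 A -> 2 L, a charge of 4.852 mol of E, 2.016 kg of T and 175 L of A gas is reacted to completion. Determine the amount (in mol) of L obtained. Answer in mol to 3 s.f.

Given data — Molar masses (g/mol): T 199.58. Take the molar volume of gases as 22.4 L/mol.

n(E) = 4.852 mol
n(T) = 2.016×1000 / 199.58 = 10.10 mol
n(A) = 175.0 / 22.4 = 7.813 mol
n/ν for E = 4.852/2 = 2.426
n/ν for T = 10.10/3 = 3.367
n/ν for A = 7.813/2 = 3.907
Smallest n/ν is E → limiting reagent.
n(L) = (2/2) × 4.852 = 4.852 mol

4.85 mol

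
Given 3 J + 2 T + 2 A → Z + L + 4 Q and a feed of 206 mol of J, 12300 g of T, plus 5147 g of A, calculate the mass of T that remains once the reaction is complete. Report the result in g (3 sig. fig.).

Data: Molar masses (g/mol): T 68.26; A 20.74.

2930 g

n(J) = 206.0 mol
n(T) = 12300 / 68.26 = 180.2 mol
n(A) = 5147 / 20.74 = 248.2 mol
n/ν for J = 206.0/3 = 68.67
n/ν for T = 180.2/2 = 90.10
n/ν for A = 248.2/2 = 124.1
Smallest n/ν is J → limiting reagent.
T consumed = (2/3) × 206.0 = 137.3 mol
T remaining = 180.2 − 137.3 = 42.90 mol
mass = 42.90 × 68.26 = 2928 g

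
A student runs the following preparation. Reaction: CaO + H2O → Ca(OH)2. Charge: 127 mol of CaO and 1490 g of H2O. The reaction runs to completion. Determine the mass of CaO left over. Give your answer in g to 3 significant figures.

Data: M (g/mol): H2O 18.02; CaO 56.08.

n(CaO) = 127.0 mol
n(H2O) = 1490 / 18.02 = 82.69 mol
n/ν for CaO = 127.0/1 = 127.0
n/ν for H2O = 82.69/1 = 82.69
Smallest n/ν is H2O → limiting reagent.
CaO consumed = (1/1) × 82.69 = 82.69 mol
CaO remaining = 127.0 − 82.69 = 44.31 mol
mass = 44.31 × 56.08 = 2485 g

2490 g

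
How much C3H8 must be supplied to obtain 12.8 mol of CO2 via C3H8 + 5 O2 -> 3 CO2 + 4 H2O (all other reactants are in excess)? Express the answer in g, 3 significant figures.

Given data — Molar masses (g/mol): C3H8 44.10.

n(CO2) = 12.80 mol
n(C3H8) = (1/3) × 12.80 = 4.267 mol
mass = 4.267 × 44.10 = 188.2 g

188 g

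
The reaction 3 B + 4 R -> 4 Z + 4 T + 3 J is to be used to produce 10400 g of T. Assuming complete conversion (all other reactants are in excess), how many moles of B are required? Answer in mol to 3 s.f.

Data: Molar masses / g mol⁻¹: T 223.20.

34.9 mol

n(T) = 10400 / 223.20 = 46.59 mol
n(B) = (3/4) × 46.59 = 34.94 mol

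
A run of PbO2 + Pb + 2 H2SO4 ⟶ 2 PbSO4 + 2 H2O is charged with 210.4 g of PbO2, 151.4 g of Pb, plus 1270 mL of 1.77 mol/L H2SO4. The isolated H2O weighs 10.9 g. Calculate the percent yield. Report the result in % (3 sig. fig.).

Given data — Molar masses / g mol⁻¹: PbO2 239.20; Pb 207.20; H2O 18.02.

41.4 %

n(PbO2) = 210.4 / 239.20 = 0.8796 mol
n(Pb) = 151.4 / 207.20 = 0.7307 mol
n(H2SO4) = 1.77 × 1270/1000 = 2.248 mol
n/ν → PbO2: 0.8796, Pb: 0.7307, H2SO4: 1.124; Pb is limiting.
theoretical n(H2O) = (2/1) × 0.7307 = 1.461 mol → 26.33 g
% yield = 10.9 / 26.33 × 100 = 41.40 %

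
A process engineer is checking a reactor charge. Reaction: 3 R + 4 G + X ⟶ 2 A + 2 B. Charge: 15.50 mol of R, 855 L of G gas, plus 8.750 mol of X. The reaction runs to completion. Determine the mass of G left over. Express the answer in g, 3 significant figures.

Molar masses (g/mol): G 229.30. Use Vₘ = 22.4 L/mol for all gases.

n(R) = 15.50 mol
n(G) = 855.0 / 22.4 = 38.17 mol
n(X) = 8.750 mol
n/ν for R = 15.50/3 = 5.167
n/ν for G = 38.17/4 = 9.543
n/ν for X = 8.750/1 = 8.750
Smallest n/ν is R → limiting reagent.
G consumed = (4/3) × 15.50 = 20.67 mol
G remaining = 38.17 − 20.67 = 17.50 mol
mass = 17.50 × 229.30 = 4013 g

4010 g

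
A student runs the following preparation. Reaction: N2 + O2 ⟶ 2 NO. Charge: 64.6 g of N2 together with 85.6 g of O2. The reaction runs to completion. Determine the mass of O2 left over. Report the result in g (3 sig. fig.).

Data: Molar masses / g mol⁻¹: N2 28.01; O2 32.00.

11.8 g

n(N2) = 64.60 / 28.01 = 2.306 mol
n(O2) = 85.60 / 32.00 = 2.675 mol
n/ν → N2: 2.306, O2: 2.675; N2 is limiting.
O2 consumed = (1/1) × 2.306 = 2.306 mol
O2 remaining = 2.675 − 2.306 = 0.3690 mol
mass = 0.3690 × 32.00 = 11.81 g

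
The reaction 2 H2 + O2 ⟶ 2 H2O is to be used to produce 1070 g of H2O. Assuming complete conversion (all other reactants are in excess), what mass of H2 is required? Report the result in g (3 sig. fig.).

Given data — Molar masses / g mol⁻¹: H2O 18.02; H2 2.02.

120 g

n(H2O) = 1070 / 18.02 = 59.38 mol
n(H2) = (2/2) × 59.38 = 59.38 mol
mass = 59.38 × 2.02 = 119.9 g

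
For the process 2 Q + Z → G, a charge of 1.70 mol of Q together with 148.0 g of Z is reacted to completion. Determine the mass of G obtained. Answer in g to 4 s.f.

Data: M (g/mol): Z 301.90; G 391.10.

n(Q) = 1.700 mol
n(Z) = 148.0 / 301.90 = 0.4902 mol
n/ν for Q = 1.700/2 = 0.8500
n/ν for Z = 0.4902/1 = 0.4902
Smallest n/ν is Z → limiting reagent.
n(G) = (1/1) × 0.4902 = 0.4902 mol
mass = 0.4902 × 391.10 = 191.7 g

191.7 g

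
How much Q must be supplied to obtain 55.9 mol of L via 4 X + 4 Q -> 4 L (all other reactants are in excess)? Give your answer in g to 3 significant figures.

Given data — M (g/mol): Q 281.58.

n(L) = 55.90 mol
n(Q) = (4/4) × 55.90 = 55.90 mol
mass = 55.90 × 281.58 = 15740 g

15700 g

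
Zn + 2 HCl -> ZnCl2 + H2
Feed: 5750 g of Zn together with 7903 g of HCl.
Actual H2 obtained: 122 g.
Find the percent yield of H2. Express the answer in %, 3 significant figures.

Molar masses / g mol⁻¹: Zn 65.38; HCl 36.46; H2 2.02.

n(Zn) = 5750 / 65.38 = 87.95 mol
n(HCl) = 7903 / 36.46 = 216.8 mol
n/ν → Zn: 87.95, HCl: 108.4; Zn is limiting.
theoretical n(H2) = (1/1) × 87.95 = 87.95 mol → 177.7 g
% yield = 122 / 177.7 × 100 = 68.66 %

68.7 %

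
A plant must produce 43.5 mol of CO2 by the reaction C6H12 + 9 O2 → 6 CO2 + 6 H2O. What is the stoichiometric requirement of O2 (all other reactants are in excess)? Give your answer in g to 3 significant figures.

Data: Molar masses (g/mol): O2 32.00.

n(CO2) = 43.50 mol
n(O2) = (9/6) × 43.50 = 65.25 mol
mass = 65.25 × 32.00 = 2088 g

2090 g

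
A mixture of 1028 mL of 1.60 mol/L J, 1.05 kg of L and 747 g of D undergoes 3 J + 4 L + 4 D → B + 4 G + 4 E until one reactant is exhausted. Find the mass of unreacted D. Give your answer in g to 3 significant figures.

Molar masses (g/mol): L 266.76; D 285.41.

121 g

n(J) = 1.60 × 1028/1000 = 1.645 mol
n(L) = 1.050×1000 / 266.76 = 3.936 mol
n(D) = 747.0 / 285.41 = 2.617 mol
n/ν → J: 0.5483, L: 0.9840, D: 0.6543; J is limiting.
D consumed = (4/3) × 1.645 = 2.193 mol
D remaining = 2.617 − 2.193 = 0.4240 mol
mass = 0.4240 × 285.41 = 121.0 g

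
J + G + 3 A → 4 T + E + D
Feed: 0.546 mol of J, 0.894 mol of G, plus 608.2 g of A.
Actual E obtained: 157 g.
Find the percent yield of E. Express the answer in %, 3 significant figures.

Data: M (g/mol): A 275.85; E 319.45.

n(J) = 0.5460 mol
n(G) = 0.8940 mol
n(A) = 608.2 / 275.85 = 2.205 mol
n/ν for J = 0.5460/1 = 0.5460
n/ν for G = 0.8940/1 = 0.8940
n/ν for A = 2.205/3 = 0.7350
Smallest n/ν is J → limiting reagent.
theoretical n(E) = (1/1) × 0.5460 = 0.5460 mol → 174.4 g
% yield = 157 / 174.4 × 100 = 90.02 %

90.0 %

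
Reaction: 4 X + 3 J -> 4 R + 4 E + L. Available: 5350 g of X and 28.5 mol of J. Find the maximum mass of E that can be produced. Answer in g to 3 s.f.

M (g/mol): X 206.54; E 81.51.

n(X) = 5350 / 206.54 = 25.90 mol
n(J) = 28.50 mol
n/ν for X = 25.90/4 = 6.475
n/ν for J = 28.50/3 = 9.500
Smallest n/ν is X → limiting reagent.
n(E) = (4/4) × 25.90 = 25.90 mol
mass = 25.90 × 81.51 = 2111 g

2110 g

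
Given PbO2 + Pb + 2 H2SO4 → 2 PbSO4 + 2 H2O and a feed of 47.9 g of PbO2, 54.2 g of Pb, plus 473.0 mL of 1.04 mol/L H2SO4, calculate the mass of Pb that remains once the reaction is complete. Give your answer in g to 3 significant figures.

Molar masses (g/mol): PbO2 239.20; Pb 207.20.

12.7 g

n(PbO2) = 47.90 / 239.20 = 0.2003 mol
n(Pb) = 54.20 / 207.20 = 0.2616 mol
n(H2SO4) = 1.04 × 473.0/1000 = 0.4919 mol
n/ν for PbO2 = 0.2003/1 = 0.2003
n/ν for Pb = 0.2616/1 = 0.2616
n/ν for H2SO4 = 0.4919/2 = 0.2460
Smallest n/ν is PbO2 → limiting reagent.
Pb consumed = (1/1) × 0.2003 = 0.2003 mol
Pb remaining = 0.2616 − 0.2003 = 0.06130 mol
mass = 0.06130 × 207.20 = 12.70 g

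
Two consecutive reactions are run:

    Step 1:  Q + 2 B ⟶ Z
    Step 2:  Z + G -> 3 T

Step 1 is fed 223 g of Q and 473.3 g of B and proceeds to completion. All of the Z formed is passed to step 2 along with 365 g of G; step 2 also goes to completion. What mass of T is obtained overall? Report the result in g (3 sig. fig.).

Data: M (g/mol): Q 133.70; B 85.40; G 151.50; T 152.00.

Step 1:
n(Q) = 223.0 / 133.70 = 1.668 mol
n(B) = 473.3 / 85.40 = 5.542 mol
n/ν for Q = 1.668/1 = 1.668
n/ν for B = 5.542/2 = 2.771
Smallest n/ν is Q → limiting reagent.
n(Z) produced = (1/1) × 1.668 = 1.668 mol
Step 2:
n(Z) available = 1.668 mol
n(G) = 365.0 / 151.50 = 2.409 mol
n/ν for Z = 1.668/1 = 1.668
n/ν for G = 2.409/1 = 2.409
Smallest n/ν is Z → limiting reagent.
n(T) = (3/1) × 1.668 = 5.004 mol
mass = 5.004 × 152.00 = 760.6 g

761 g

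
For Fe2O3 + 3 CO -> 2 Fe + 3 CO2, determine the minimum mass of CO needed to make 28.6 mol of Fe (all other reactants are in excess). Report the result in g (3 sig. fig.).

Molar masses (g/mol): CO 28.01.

n(Fe) = 28.60 mol
n(CO) = (3/2) × 28.60 = 42.90 mol
mass = 42.90 × 28.01 = 1202 g

1200 g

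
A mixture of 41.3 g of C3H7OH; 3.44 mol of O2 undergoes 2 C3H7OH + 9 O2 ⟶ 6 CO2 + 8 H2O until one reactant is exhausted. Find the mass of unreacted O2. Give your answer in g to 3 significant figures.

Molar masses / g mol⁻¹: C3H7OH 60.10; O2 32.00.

11.1 g

n(C3H7OH) = 41.30 / 60.10 = 0.6872 mol
n(O2) = 3.440 mol
n/ν for C3H7OH = 0.6872/2 = 0.3436
n/ν for O2 = 3.440/9 = 0.3822
Smallest n/ν is C3H7OH → limiting reagent.
O2 consumed = (9/2) × 0.6872 = 3.092 mol
O2 remaining = 3.440 − 3.092 = 0.3480 mol
mass = 0.3480 × 32.00 = 11.14 g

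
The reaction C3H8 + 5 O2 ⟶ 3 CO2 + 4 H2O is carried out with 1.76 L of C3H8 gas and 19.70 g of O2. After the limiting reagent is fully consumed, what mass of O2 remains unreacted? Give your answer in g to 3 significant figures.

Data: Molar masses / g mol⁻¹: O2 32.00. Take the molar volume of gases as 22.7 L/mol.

n(C3H8) = 1.760 / 22.7 = 0.07753 mol
n(O2) = 19.70 / 32.00 = 0.6156 mol
n/ν for C3H8 = 0.07753/1 = 0.07753
n/ν for O2 = 0.6156/5 = 0.1231
Smallest n/ν is C3H8 → limiting reagent.
O2 consumed = (5/1) × 0.07753 = 0.3877 mol
O2 remaining = 0.6156 − 0.3877 = 0.2279 mol
mass = 0.2279 × 32.00 = 7.293 g

7.29 g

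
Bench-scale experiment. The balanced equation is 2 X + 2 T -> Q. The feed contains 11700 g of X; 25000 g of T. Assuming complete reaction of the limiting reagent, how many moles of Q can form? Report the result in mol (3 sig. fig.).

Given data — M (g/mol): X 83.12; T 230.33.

54.3 mol

n(X) = 11700 / 83.12 = 140.8 mol
n(T) = 25000 / 230.33 = 108.5 mol
n/ν → X: 70.40, T: 54.25; T is limiting.
n(Q) = (1/2) × 108.5 = 54.25 mol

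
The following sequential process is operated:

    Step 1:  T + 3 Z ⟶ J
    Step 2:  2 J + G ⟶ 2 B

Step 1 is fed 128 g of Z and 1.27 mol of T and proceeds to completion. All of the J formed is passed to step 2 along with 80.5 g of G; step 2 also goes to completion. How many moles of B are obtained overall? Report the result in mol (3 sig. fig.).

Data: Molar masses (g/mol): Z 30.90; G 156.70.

Step 1:
n(Z) = 128.0 / 30.90 = 4.142 mol
n(T) = 1.270 mol
n/ν for Z = 4.142/3 = 1.381
n/ν for T = 1.270/1 = 1.270
Smallest n/ν is T → limiting reagent.
n(J) produced = (1/1) × 1.270 = 1.270 mol
Step 2:
n(J) available = 1.270 mol
n(G) = 80.50 / 156.70 = 0.5137 mol
n/ν for J = 1.270/2 = 0.6350
n/ν for G = 0.5137/1 = 0.5137
Smallest n/ν is G → limiting reagent.
n(B) = (2/1) × 0.5137 = 1.027 mol

1.03 mol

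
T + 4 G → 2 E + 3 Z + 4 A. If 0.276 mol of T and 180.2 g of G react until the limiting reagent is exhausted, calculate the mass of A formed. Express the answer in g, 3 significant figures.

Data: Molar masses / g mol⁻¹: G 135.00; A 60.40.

n(T) = 0.2760 mol
n(G) = 180.2 / 135.00 = 1.335 mol
n/ν → T: 0.2760, G: 0.3338; T is limiting.
n(A) = (4/1) × 0.2760 = 1.104 mol
mass = 1.104 × 60.40 = 66.68 g

66.7 g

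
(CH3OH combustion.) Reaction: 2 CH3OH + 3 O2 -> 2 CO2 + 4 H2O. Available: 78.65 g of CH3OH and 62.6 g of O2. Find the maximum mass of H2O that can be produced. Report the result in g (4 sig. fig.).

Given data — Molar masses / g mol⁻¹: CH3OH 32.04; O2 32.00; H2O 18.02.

47.00 g

n(CH3OH) = 78.65 / 32.04 = 2.455 mol
n(O2) = 62.60 / 32.00 = 1.956 mol
n/ν for CH3OH = 2.455/2 = 1.228
n/ν for O2 = 1.956/3 = 0.6520
Smallest n/ν is O2 → limiting reagent.
n(H2O) = (4/3) × 1.956 = 2.608 mol
mass = 2.608 × 18.02 = 47.00 g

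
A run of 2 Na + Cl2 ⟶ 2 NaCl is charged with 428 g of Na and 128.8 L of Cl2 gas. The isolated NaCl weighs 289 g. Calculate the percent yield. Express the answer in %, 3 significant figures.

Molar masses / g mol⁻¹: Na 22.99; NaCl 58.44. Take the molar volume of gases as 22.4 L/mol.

n(Na) = 428.0 / 22.99 = 18.62 mol
n(Cl2) = 128.8 / 22.4 = 5.750 mol
n/ν for Na = 18.62/2 = 9.310
n/ν for Cl2 = 5.750/1 = 5.750
Smallest n/ν is Cl2 → limiting reagent.
theoretical n(NaCl) = (2/1) × 5.750 = 11.50 mol → 672.1 g
% yield = 289 / 672.1 × 100 = 43.00 %

43.0 %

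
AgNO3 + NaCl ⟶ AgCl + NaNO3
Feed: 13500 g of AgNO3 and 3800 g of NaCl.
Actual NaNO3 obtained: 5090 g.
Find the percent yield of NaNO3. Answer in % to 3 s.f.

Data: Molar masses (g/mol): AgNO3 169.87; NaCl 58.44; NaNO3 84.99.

92.1 %

n(AgNO3) = 13500 / 169.87 = 79.47 mol
n(NaCl) = 3800 / 58.44 = 65.02 mol
n/ν for AgNO3 = 79.47/1 = 79.47
n/ν for NaCl = 65.02/1 = 65.02
Smallest n/ν is NaCl → limiting reagent.
theoretical n(NaNO3) = (1/1) × 65.02 = 65.02 mol → 5526 g
% yield = 5090 / 5526 × 100 = 92.11 %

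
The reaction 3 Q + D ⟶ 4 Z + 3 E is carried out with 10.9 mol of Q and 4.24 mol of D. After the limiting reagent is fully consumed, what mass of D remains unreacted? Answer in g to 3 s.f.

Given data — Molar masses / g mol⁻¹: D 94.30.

57.2 g

n(Q) = 10.90 mol
n(D) = 4.240 mol
n/ν → Q: 3.633, D: 4.240; Q is limiting.
D consumed = (1/3) × 10.90 = 3.633 mol
D remaining = 4.240 − 3.633 = 0.6070 mol
mass = 0.6070 × 94.30 = 57.24 g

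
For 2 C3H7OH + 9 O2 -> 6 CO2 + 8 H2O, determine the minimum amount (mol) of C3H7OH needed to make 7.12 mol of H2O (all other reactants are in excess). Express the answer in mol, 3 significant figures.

n(H2O) = 7.120 mol
n(C3H7OH) = (2/8) × 7.120 = 1.780 mol

1.78 mol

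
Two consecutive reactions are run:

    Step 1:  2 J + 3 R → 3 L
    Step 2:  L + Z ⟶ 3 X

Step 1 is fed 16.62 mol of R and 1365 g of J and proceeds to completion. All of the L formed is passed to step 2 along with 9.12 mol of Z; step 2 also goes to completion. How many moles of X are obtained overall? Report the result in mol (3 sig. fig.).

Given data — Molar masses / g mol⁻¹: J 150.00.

Step 1:
n(R) = 16.62 mol
n(J) = 1365 / 150.00 = 9.100 mol
n/ν for R = 16.62/3 = 5.540
n/ν for J = 9.100/2 = 4.550
Smallest n/ν is J → limiting reagent.
n(L) produced = (3/2) × 9.100 = 13.65 mol
Step 2:
n(L) available = 13.65 mol
n(Z) = 9.120 mol
n/ν for L = 13.65/1 = 13.65
n/ν for Z = 9.120/1 = 9.120
Smallest n/ν is Z → limiting reagent.
n(X) = (3/1) × 9.120 = 27.36 mol

27.4 mol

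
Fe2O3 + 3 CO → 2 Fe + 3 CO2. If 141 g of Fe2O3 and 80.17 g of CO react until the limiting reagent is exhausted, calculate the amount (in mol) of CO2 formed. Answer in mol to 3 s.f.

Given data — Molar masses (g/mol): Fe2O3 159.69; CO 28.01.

n(Fe2O3) = 141.0 / 159.69 = 0.8830 mol
n(CO) = 80.17 / 28.01 = 2.862 mol
n/ν for Fe2O3 = 0.8830/1 = 0.8830
n/ν for CO = 2.862/3 = 0.9540
Smallest n/ν is Fe2O3 → limiting reagent.
n(CO2) = (3/1) × 0.8830 = 2.649 mol

2.65 mol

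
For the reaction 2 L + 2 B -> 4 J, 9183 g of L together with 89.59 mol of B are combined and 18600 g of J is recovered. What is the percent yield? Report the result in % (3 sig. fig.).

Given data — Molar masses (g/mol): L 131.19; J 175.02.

n(L) = 9183 / 131.19 = 70.00 mol
n(B) = 89.59 mol
n/ν for L = 70.00/2 = 35.00
n/ν for B = 89.59/2 = 44.80
Smallest n/ν is L → limiting reagent.
theoretical n(J) = (4/2) × 70.00 = 140.0 mol → 24500 g
% yield = 18600 / 24500 × 100 = 75.92 %

75.9 %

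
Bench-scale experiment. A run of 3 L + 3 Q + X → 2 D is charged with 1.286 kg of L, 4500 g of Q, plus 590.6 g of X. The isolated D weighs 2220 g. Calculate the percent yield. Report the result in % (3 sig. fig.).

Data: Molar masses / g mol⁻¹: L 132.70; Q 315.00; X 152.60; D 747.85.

45.9 %

n(L) = 1.286×1000 / 132.70 = 9.691 mol
n(Q) = 4500 / 315.00 = 14.29 mol
n(X) = 590.6 / 152.60 = 3.870 mol
n/ν for L = 9.691/3 = 3.230
n/ν for Q = 14.29/3 = 4.763
n/ν for X = 3.870/1 = 3.870
Smallest n/ν is L → limiting reagent.
theoretical n(D) = (2/3) × 9.691 = 6.461 mol → 4832 g
% yield = 2220 / 4832 × 100 = 45.94 %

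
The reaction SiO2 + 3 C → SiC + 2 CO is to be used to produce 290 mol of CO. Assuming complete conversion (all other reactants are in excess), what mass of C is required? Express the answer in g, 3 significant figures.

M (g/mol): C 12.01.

n(CO) = 290.0 mol
n(C) = (3/2) × 290.0 = 435.0 mol
mass = 435.0 × 12.01 = 5224 g

5220 g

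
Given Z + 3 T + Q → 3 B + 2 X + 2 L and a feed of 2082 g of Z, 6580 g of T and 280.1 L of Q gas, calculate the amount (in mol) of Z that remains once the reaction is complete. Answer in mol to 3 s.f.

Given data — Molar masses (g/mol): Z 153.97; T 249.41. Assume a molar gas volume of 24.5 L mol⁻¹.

n(Z) = 2082 / 153.97 = 13.52 mol
n(T) = 6580 / 249.41 = 26.38 mol
n(Q) = 280.1 / 24.5 = 11.43 mol
n/ν for Z = 13.52/1 = 13.52
n/ν for T = 26.38/3 = 8.793
n/ν for Q = 11.43/1 = 11.43
Smallest n/ν is T → limiting reagent.
Z consumed = (1/3) × 26.38 = 8.793 mol
Z remaining = 13.52 − 8.793 = 4.727 mol

4.73 mol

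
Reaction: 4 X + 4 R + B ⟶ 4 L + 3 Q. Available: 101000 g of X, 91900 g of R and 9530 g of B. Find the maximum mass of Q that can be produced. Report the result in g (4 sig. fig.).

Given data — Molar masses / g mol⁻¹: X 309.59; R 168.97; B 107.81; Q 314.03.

n(X) = 101000 / 309.59 = 326.2 mol
n(R) = 91900 / 168.97 = 543.9 mol
n(B) = 9530 / 107.81 = 88.40 mol
n/ν for X = 326.2/4 = 81.55
n/ν for R = 543.9/4 = 136.0
n/ν for B = 88.40/1 = 88.40
Smallest n/ν is X → limiting reagent.
n(Q) = (3/4) × 326.2 = 244.7 mol
mass = 244.7 × 314.03 = 76840 g

76840 g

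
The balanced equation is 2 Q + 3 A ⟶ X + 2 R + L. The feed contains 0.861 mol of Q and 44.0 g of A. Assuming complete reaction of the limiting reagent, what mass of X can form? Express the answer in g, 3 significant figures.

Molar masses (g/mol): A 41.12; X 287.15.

102 g

n(Q) = 0.8610 mol
n(A) = 44.00 / 41.12 = 1.070 mol
n/ν → Q: 0.4305, A: 0.3567; A is limiting.
n(X) = (1/3) × 1.070 = 0.3567 mol
mass = 0.3567 × 287.15 = 102.4 g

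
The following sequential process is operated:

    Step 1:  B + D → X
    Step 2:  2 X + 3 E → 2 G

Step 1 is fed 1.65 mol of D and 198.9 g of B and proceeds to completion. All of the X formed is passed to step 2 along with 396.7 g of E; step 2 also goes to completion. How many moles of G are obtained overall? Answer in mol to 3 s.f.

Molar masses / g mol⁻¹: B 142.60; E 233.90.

1.13 mol

Step 1:
n(D) = 1.650 mol
n(B) = 198.9 / 142.60 = 1.395 mol
n/ν for D = 1.650/1 = 1.650
n/ν for B = 1.395/1 = 1.395
Smallest n/ν is B → limiting reagent.
n(X) produced = (1/1) × 1.395 = 1.395 mol
Step 2:
n(X) available = 1.395 mol
n(E) = 396.7 / 233.90 = 1.696 mol
n/ν for X = 1.395/2 = 0.6975
n/ν for E = 1.696/3 = 0.5653
Smallest n/ν is E → limiting reagent.
n(G) = (2/3) × 1.696 = 1.131 mol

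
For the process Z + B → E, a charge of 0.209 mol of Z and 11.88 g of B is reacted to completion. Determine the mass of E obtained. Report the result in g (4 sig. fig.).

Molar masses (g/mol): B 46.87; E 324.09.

n(Z) = 0.2090 mol
n(B) = 11.88 / 46.87 = 0.2535 mol
n/ν for Z = 0.2090/1 = 0.2090
n/ν for B = 0.2535/1 = 0.2535
Smallest n/ν is Z → limiting reagent.
n(E) = (1/1) × 0.2090 = 0.2090 mol
mass = 0.2090 × 324.09 = 67.73 g

67.73 g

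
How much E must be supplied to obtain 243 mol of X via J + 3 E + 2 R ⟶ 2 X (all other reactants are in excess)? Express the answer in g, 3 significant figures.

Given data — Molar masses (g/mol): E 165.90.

60500 g

n(X) = 243.0 mol
n(E) = (3/2) × 243.0 = 364.5 mol
mass = 364.5 × 165.90 = 60470 g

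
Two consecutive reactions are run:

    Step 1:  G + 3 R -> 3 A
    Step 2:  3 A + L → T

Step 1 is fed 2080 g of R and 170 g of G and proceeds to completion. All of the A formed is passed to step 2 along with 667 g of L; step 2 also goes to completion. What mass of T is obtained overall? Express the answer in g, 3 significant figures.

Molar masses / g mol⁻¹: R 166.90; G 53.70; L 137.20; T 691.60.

Step 1:
n(R) = 2080 / 166.90 = 12.46 mol
n(G) = 170.0 / 53.70 = 3.166 mol
n/ν for R = 12.46/3 = 4.153
n/ν for G = 3.166/1 = 3.166
Smallest n/ν is G → limiting reagent.
n(A) produced = (3/1) × 3.166 = 9.498 mol
Step 2:
n(A) available = 9.498 mol
n(L) = 667.0 / 137.20 = 4.862 mol
n/ν for A = 9.498/3 = 3.166
n/ν for L = 4.862/1 = 4.862
Smallest n/ν is A → limiting reagent.
n(T) = (1/3) × 9.498 = 3.166 mol
mass = 3.166 × 691.60 = 2190 g

2190 g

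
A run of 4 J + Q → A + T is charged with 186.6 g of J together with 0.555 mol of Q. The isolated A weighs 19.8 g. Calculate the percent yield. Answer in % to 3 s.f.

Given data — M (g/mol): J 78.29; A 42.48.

n(J) = 186.6 / 78.29 = 2.383 mol
n(Q) = 0.5550 mol
n/ν for J = 2.383/4 = 0.5958
n/ν for Q = 0.5550/1 = 0.5550
Smallest n/ν is Q → limiting reagent.
theoretical n(A) = (1/1) × 0.5550 = 0.5550 mol → 23.58 g
% yield = 19.8 / 23.58 × 100 = 83.97 %

84.0 %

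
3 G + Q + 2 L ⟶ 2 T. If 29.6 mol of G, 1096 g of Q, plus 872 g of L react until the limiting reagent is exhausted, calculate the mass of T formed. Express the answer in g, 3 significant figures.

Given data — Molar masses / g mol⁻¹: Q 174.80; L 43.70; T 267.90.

3360 g

n(G) = 29.60 mol
n(Q) = 1096 / 174.80 = 6.270 mol
n(L) = 872.0 / 43.70 = 19.95 mol
n/ν → G: 9.867, Q: 6.270, L: 9.975; Q is limiting.
n(T) = (2/1) × 6.270 = 12.54 mol
mass = 12.54 × 267.90 = 3359 g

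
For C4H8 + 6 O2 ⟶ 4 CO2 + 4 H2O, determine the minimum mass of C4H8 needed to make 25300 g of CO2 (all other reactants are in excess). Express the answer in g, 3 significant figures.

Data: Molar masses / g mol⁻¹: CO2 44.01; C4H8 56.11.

8060 g

n(CO2) = 25300 / 44.01 = 574.9 mol
n(C4H8) = (1/4) × 574.9 = 143.7 mol
mass = 143.7 × 56.11 = 8063 g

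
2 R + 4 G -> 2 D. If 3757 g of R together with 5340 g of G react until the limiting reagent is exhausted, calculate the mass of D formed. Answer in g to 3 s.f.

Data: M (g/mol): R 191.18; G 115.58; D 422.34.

8300 g

n(R) = 3757 / 191.18 = 19.65 mol
n(G) = 5340 / 115.58 = 46.20 mol
n/ν for R = 19.65/2 = 9.825
n/ν for G = 46.20/4 = 11.55
Smallest n/ν is R → limiting reagent.
n(D) = (2/2) × 19.65 = 19.65 mol
mass = 19.65 × 422.34 = 8299 g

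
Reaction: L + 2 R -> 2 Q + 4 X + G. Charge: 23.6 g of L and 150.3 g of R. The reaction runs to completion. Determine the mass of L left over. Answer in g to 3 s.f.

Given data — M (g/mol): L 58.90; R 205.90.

2.10 g

n(L) = 23.60 / 58.90 = 0.4007 mol
n(R) = 150.3 / 205.90 = 0.7300 mol
n/ν → L: 0.4007, R: 0.3650; R is limiting.
L consumed = (1/2) × 0.7300 = 0.3650 mol
L remaining = 0.4007 − 0.3650 = 0.03570 mol
mass = 0.03570 × 58.90 = 2.103 g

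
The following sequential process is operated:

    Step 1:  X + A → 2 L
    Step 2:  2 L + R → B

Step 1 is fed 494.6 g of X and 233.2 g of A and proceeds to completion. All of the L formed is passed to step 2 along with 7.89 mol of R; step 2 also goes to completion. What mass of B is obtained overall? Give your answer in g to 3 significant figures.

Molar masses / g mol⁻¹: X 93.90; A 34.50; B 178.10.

938 g

Step 1:
n(X) = 494.6 / 93.90 = 5.267 mol
n(A) = 233.2 / 34.50 = 6.759 mol
n/ν → X: 5.267, A: 6.759; X is limiting.
n(L) produced = (2/1) × 5.267 = 10.53 mol
Step 2:
n(L) available = 10.53 mol
n(R) = 7.890 mol
n/ν → L: 5.265, R: 7.890; L is limiting.
n(B) = (1/2) × 10.53 = 5.265 mol
mass = 5.265 × 178.10 = 937.7 g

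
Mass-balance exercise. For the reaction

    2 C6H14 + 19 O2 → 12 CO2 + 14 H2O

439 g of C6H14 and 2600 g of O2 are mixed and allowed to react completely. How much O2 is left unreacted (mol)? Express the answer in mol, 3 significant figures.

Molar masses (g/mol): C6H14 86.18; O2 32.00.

32.9 mol

n(C6H14) = 439.0 / 86.18 = 5.094 mol
n(O2) = 2600 / 32.00 = 81.25 mol
n/ν → C6H14: 2.547, O2: 4.276; C6H14 is limiting.
O2 consumed = (19/2) × 5.094 = 48.39 mol
O2 remaining = 81.25 − 48.39 = 32.86 mol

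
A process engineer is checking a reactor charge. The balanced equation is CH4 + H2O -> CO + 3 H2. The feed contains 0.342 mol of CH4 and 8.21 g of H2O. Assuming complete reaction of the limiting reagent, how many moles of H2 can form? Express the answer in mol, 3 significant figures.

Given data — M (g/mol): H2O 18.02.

n(CH4) = 0.3420 mol
n(H2O) = 8.210 / 18.02 = 0.4556 mol
n/ν for CH4 = 0.3420/1 = 0.3420
n/ν for H2O = 0.4556/1 = 0.4556
Smallest n/ν is CH4 → limiting reagent.
n(H2) = (3/1) × 0.3420 = 1.026 mol

1.03 mol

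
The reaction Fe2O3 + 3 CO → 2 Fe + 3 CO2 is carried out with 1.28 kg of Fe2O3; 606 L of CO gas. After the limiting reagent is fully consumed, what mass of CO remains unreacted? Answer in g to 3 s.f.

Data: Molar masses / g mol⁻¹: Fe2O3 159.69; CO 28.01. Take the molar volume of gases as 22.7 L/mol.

n(Fe2O3) = 1.280×1000 / 159.69 = 8.016 mol
n(CO) = 606.0 / 22.7 = 26.70 mol
n/ν for Fe2O3 = 8.016/1 = 8.016
n/ν for CO = 26.70/3 = 8.900
Smallest n/ν is Fe2O3 → limiting reagent.
CO consumed = (3/1) × 8.016 = 24.05 mol
CO remaining = 26.70 − 24.05 = 2.650 mol
mass = 2.650 × 28.01 = 74.23 g

74.2 g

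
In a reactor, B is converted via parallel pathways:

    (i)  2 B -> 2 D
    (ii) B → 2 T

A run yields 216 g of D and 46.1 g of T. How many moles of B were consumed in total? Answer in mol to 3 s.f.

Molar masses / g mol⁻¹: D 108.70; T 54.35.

2.41 mol

n(D) = 216 / 108.70 = 1.987 mol
n(T) = 46.1 / 54.35 = 0.8482 mol
n(B) via (i) = (2/2)×1.987 = 1.987 mol
n(B) via (ii) = (1/2)×0.8482 = 0.4241 mol
total n(B) = 1.987 + 0.4241 = 2.411 mol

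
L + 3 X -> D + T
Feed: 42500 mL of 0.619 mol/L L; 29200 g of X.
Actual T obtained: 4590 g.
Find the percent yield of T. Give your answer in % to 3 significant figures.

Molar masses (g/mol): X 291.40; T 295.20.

n(L) = 0.619 × 42500/1000 = 26.31 mol
n(X) = 29200 / 291.40 = 100.2 mol
n/ν for L = 26.31/1 = 26.31
n/ν for X = 100.2/3 = 33.40
Smallest n/ν is L → limiting reagent.
theoretical n(T) = (1/1) × 26.31 = 26.31 mol → 7767 g
% yield = 4590 / 7767 × 100 = 59.10 %

59.1 %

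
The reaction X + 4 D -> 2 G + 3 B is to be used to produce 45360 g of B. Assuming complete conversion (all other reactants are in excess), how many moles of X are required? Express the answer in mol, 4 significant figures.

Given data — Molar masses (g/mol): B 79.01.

n(B) = 45360 / 79.01 = 574.1 mol
n(X) = (1/3) × 574.1 = 191.4 mol

191.4 mol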